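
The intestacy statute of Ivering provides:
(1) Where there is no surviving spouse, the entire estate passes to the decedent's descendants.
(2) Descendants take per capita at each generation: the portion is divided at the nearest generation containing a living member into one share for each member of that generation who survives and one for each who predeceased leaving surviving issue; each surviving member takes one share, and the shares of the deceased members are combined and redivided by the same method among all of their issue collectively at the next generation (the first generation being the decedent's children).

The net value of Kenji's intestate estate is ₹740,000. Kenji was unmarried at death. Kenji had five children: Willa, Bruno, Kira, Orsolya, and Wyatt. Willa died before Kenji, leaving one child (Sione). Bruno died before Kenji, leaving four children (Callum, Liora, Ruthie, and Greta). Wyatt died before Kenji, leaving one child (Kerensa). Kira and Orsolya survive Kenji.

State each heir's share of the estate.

Sione: ₹74,000; Callum: ₹74,000; Liora: ₹74,000; Ruthie: ₹74,000; Greta: ₹74,000; Kira: ₹148,000; Orsolya: ₹148,000; Kerensa: ₹74,000

The entire ₹740,000 passes to the descendants.
That amount (₹740,000) is divided at the children's generation into 5 shares of ₹148,000. Kira and Orsolya each take ₹148,000. The 3 shares of the deceased (Willa, Bruno, and Wyatt) are combined into a pool of ₹444,000.
That pool (₹444,000) is divided at the grandchildren's generation equally among Sione, Callum, Liora, Ruthie, Greta, and Kerensa: ₹74,000 each.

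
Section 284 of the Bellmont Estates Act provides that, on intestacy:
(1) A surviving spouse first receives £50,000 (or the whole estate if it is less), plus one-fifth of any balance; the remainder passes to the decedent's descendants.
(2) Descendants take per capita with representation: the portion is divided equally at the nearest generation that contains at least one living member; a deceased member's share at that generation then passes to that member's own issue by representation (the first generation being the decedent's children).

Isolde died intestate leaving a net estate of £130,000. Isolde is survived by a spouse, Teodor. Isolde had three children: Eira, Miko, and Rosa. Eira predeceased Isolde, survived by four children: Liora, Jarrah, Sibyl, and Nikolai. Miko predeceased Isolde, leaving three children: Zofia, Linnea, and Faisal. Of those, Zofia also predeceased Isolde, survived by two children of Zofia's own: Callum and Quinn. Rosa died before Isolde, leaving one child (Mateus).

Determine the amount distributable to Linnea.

Teodor first takes £50,000, leaving a balance of £80,000. Teodor then takes one-fifth of the balance (£16,000), for a total of £66,000. The remaining £64,000 passes to the descendants.
No child survives, so the initial division is made at the grandchildren's generation.
The descendants' portion (£64,000) is divided into 8 shares of £8,000: Liora, Jarrah, Sibyl, Nikolai, Linnea, Faisal, and Mateus each take £8,000; Zofia's £8,000 share passes to Zofia's issue.
Zofia's share (£8,000) is divided into 2 shares of £4,000: Callum and Quinn each take £4,000.

Linnea receives £8,000.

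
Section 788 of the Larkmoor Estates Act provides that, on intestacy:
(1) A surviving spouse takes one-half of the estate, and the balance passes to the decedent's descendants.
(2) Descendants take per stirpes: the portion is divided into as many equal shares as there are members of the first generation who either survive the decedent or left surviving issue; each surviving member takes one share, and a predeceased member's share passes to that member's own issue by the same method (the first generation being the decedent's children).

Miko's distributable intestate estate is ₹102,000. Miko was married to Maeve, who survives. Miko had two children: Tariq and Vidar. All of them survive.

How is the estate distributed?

Maeve: ₹51,000; Tariq: ₹25,500; Vidar: ₹25,500

Maeve takes one-half of ₹102,000 = ₹51,000. The remaining ₹51,000 passes to the descendants.
The descendants' portion (₹51,000) is divided into 2 shares of ₹25,500: Tariq and Vidar each take ₹25,500.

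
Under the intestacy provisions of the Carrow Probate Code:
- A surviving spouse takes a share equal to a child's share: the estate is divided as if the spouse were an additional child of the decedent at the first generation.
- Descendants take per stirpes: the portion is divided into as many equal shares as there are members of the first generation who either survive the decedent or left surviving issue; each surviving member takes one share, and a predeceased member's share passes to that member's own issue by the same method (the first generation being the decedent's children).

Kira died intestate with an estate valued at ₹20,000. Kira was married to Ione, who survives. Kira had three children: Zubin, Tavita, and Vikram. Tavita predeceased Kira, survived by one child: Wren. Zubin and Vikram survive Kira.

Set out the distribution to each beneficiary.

The spouse counts as an additional share at the children's level, so there are 4 primary shares of ₹5,000. Ione takes one such share (₹5,000).
The children's combined portion (₹15,000) is divided into 3 shares of ₹5,000: Zubin and Vikram each take ₹5,000; Tavita's ₹5,000 share passes to Tavita's issue.
Tavita's share (₹5,000) passes entirely to Wren.

Ione: ₹5,000; Zubin: ₹5,000; Wren: ₹5,000; Vikram: ₹5,000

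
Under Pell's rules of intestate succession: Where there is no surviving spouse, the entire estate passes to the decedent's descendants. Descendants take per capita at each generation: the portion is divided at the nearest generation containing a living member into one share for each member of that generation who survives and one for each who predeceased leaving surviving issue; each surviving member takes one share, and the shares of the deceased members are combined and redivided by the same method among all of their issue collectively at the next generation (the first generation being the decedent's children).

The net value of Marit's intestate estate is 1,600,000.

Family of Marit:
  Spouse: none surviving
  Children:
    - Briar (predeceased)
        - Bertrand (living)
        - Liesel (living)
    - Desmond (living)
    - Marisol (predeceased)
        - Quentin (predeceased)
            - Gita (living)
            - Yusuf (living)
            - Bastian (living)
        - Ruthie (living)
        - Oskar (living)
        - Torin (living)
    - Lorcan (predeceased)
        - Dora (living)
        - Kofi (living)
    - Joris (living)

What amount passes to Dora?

Dora receives 120,000.

The entire 1,600,000 passes to the descendants.
That amount (1,600,000) is divided at the children's generation into 5 shares of 320,000. Desmond and Joris each take 320,000. The 3 shares of the deceased (Briar, Marisol, and Lorcan) are combined into a pool of 960,000.
That pool (960,000) is divided at the grandchildren's generation into 8 shares of 120,000. Bertrand, Liesel, Ruthie, Oskar, Torin, Dora, and Kofi each take 120,000. The remaining share for the deceased Quentin (120,000) is carried to the next generation.
That pool (120,000) is divided at the great-grandchildren's generation equally among Gita, Yusuf, and Bastian: 40,000 each.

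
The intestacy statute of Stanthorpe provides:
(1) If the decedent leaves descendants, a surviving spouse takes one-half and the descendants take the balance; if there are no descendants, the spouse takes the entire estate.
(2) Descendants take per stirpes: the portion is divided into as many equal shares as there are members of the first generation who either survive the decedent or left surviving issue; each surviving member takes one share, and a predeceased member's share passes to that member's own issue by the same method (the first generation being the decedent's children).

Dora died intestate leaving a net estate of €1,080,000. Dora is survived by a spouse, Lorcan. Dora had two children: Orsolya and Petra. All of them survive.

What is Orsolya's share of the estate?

Lorcan takes one-half of €1,080,000 = €540,000. The remaining €540,000 passes to the descendants.
The descendants' portion (€540,000) is divided into 2 shares of €270,000: Orsolya and Petra each take €270,000.

Orsolya receives €270,000.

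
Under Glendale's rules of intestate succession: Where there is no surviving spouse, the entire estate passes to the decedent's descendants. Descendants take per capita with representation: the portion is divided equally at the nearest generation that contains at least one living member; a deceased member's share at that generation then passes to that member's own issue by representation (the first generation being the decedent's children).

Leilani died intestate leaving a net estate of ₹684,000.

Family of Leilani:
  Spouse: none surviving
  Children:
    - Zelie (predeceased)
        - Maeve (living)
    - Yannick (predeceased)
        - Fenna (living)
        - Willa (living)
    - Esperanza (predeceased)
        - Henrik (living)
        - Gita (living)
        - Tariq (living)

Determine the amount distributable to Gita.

Gita receives ₹114,000.

The entire ₹684,000 passes to the descendants.
No child survives, so the initial division is made at the grandchildren's generation.
That amount (₹684,000) is divided into 6 shares of ₹114,000: Maeve, Fenna, Willa, Henrik, Gita, and Tariq each take ₹114,000.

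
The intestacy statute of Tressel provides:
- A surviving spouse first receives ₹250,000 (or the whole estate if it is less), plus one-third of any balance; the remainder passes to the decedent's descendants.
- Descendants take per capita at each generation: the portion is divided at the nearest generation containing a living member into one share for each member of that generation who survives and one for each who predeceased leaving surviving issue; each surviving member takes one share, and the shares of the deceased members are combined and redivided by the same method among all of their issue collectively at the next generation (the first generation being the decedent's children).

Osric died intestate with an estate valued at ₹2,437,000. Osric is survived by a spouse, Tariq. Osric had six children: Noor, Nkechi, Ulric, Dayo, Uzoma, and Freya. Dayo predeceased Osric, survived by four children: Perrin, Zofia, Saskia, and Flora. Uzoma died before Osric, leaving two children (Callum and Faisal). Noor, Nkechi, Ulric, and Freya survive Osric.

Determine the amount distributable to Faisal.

Faisal receives ₹81,000.

Tariq first takes ₹250,000, leaving a balance of ₹2,187,000. Tariq then takes one-third of the balance (₹729,000), for a total of ₹979,000. The remaining ₹1,458,000 passes to the descendants.
The descendants' portion (₹1,458,000) is divided at the children's generation into 6 shares of ₹243,000. Noor, Nkechi, Ulric, and Freya each take ₹243,000. The 2 shares of the deceased (Dayo and Uzoma) are combined into a pool of ₹486,000.
That pool (₹486,000) is divided at the grandchildren's generation equally among Perrin, Zofia, Saskia, Flora, Callum, and Faisal: ₹81,000 each.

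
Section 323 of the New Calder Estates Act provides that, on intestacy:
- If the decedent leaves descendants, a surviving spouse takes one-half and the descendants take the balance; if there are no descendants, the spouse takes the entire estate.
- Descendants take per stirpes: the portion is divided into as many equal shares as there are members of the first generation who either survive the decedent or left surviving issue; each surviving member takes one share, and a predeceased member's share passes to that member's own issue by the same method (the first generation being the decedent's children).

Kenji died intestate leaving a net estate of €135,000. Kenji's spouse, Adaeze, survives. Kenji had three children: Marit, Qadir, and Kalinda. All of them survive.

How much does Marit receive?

Adaeze takes one-half of €135,000 = €67,500. The remaining €67,500 passes to the descendants.
The descendants' portion (€67,500) is divided into 3 shares of €22,500: Marit, Qadir, and Kalinda each take €22,500.

Marit receives €22,500.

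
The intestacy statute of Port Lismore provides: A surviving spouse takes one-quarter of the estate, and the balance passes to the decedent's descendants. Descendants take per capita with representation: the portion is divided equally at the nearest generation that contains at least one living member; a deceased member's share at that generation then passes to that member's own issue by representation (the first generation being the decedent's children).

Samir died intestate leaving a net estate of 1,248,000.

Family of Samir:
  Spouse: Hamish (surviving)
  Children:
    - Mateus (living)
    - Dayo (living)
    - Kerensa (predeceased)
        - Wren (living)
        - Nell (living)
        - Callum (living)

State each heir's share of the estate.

Hamish takes one-quarter of 1,248,000 = 312,000. The remaining 936,000 passes to the descendants.
The descendants' portion (936,000) is divided into 3 shares of 312,000: Mateus and Dayo each take 312,000; Kerensa's 312,000 share passes to Kerensa's issue.
Kerensa's share (312,000) is divided into 3 shares of 104,000: Wren, Nell, and Callum each take 104,000.

Hamish: 312,000; Mateus: 312,000; Dayo: 312,000; Wren: 104,000; Nell: 104,000; Callum: 104,000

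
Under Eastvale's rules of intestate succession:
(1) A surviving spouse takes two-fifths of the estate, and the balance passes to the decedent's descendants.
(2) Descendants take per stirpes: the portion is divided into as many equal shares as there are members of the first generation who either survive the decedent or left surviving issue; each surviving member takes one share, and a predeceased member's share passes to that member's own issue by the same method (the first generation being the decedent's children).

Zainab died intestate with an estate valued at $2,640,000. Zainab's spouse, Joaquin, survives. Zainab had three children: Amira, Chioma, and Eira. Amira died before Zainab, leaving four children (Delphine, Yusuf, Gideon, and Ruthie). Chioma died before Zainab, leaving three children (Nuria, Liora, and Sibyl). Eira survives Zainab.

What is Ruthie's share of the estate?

Ruthie receives $132,000.

Joaquin takes two-fifths of $2,640,000 = $1,056,000. The remaining $1,584,000 passes to the descendants.
The descendants' portion ($1,584,000) is divided into 3 shares of $528,000: Eira takes $528,000; Amira's $528,000 share passes to Amira's issue; Chioma's $528,000 share passes to Chioma's issue.
Amira's share ($528,000) is divided into 4 shares of $132,000: Delphine, Yusuf, Gideon, and Ruthie each take $132,000.
Chioma's share ($528,000) is divided into 3 shares of $176,000: Nuria, Liora, and Sibyl each take $176,000.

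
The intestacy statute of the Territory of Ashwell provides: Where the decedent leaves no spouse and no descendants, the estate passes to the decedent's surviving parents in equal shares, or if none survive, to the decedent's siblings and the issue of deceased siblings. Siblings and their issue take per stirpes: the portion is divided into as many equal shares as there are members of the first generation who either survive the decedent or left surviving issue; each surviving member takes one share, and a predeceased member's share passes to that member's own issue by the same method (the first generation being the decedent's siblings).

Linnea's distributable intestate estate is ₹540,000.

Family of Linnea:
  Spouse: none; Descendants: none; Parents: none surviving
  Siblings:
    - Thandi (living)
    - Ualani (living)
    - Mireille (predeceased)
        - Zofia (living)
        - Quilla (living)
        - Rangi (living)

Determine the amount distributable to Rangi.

Rangi receives ₹60,000.

The entire ₹540,000 passes to the siblings and their issue.
That amount (₹540,000) is divided into 3 shares of ₹180,000: Thandi and Ualani each take ₹180,000; Mireille's ₹180,000 share passes to Mireille's issue.
Mireille's share (₹180,000) is divided into 3 shares of ₹60,000: Zofia, Quilla, and Rangi each take ₹60,000.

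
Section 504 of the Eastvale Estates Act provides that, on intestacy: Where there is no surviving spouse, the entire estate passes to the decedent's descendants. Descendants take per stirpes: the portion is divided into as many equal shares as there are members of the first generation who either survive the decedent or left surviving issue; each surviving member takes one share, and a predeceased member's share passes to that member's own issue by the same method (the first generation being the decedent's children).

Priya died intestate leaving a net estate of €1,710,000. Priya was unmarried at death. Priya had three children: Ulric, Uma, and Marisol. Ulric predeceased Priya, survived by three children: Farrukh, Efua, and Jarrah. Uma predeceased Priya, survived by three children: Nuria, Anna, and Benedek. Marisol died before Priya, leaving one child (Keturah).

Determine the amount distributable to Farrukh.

The entire €1,710,000 passes to the descendants.
That amount (€1,710,000) is divided into 3 shares of €570,000: Ulric's €570,000 share passes to Ulric's issue; Uma's €570,000 share passes to Uma's issue; Marisol's €570,000 share passes to Marisol's issue.
Ulric's share (€570,000) is divided into 3 shares of €190,000: Farrukh, Efua, and Jarrah each take €190,000.
Uma's share (€570,000) is divided into 3 shares of €190,000: Nuria, Anna, and Benedek each take €190,000.
Marisol's share (€570,000) passes entirely to Keturah.

Farrukh receives €190,000.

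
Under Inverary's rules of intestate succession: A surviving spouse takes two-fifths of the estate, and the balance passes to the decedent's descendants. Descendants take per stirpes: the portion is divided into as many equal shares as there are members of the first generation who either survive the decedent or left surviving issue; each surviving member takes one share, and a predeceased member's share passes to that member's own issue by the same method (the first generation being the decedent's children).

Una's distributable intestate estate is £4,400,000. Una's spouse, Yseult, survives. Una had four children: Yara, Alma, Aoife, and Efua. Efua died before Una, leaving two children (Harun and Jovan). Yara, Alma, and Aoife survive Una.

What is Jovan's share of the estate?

Jovan receives £330,000.

Yseult takes two-fifths of £4,400,000 = £1,760,000. The remaining £2,640,000 passes to the descendants.
The descendants' portion (£2,640,000) is divided into 4 shares of £660,000: Yara, Alma, and Aoife each take £660,000; Efua's £660,000 share passes to Efua's issue.
Efua's share (£660,000) is divided into 2 shares of £330,000: Harun and Jovan each take £330,000.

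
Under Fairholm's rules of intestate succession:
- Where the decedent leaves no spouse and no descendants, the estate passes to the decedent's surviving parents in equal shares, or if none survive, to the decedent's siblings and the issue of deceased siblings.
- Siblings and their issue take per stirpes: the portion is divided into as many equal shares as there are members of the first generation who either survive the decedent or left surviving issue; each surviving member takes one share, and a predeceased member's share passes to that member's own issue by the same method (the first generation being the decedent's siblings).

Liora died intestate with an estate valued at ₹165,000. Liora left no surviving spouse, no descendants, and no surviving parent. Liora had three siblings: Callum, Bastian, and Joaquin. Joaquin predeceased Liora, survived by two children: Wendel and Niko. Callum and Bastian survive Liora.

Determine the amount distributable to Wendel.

The entire ₹165,000 passes to the siblings and their issue.
That amount (₹165,000) is divided into 3 shares of ₹55,000: Callum and Bastian each take ₹55,000; Joaquin's ₹55,000 share passes to Joaquin's issue.
Joaquin's share (₹55,000) is divided into 2 shares of ₹27,500: Wendel and Niko each take ₹27,500.

Wendel receives ₹27,500.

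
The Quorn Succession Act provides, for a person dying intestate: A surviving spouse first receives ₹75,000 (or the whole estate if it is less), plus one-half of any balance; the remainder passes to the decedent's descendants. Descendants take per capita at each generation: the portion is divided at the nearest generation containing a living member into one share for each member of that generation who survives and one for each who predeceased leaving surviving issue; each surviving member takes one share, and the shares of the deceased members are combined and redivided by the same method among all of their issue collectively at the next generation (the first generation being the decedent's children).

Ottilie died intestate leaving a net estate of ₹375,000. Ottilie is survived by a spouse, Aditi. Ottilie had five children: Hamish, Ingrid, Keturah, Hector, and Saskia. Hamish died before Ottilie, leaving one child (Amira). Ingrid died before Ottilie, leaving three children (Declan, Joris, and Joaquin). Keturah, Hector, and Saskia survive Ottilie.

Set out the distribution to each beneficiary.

Aditi first takes ₹75,000, leaving a balance of ₹300,000. Aditi then takes one-half of the balance (₹150,000), for a total of ₹225,000. The remaining ₹150,000 passes to the descendants.
The descendants' portion (₹150,000) is divided at the children's generation into 5 shares of ₹30,000. Keturah, Hector, and Saskia each take ₹30,000. The 2 shares of the deceased (Hamish and Ingrid) are combined into a pool of ₹60,000.
That pool (₹60,000) is divided at the grandchildren's generation equally among Amira, Declan, Joris, and Joaquin: ₹15,000 each.

Aditi: ₹225,000; Amira: ₹15,000; Declan: ₹15,000; Joris: ₹15,000; Joaquin: ₹15,000; Keturah: ₹30,000; Hector: ₹30,000; Saskia: ₹30,000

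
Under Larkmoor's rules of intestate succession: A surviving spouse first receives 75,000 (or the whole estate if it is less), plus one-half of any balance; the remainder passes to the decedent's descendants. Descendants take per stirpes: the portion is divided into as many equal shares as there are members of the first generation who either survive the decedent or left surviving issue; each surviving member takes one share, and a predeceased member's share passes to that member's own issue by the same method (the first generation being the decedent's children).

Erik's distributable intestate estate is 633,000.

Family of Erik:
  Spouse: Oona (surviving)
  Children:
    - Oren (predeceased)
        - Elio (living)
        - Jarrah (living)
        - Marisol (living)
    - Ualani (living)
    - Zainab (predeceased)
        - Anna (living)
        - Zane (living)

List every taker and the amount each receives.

Oona: 354,000; Elio: 31,000; Jarrah: 31,000; Marisol: 31,000; Ualani: 93,000; Anna: 46,500; Zane: 46,500

Oona first takes 75,000, leaving a balance of 558,000. Oona then takes one-half of the balance (279,000), for a total of 354,000. The remaining 279,000 passes to the descendants.
The descendants' portion (279,000) is divided into 3 shares of 93,000: Ualani takes 93,000; Oren's 93,000 share passes to Oren's issue; Zainab's 93,000 share passes to Zainab's issue.
Oren's share (93,000) is divided into 3 shares of 31,000: Elio, Jarrah, and Marisol each take 31,000.
Zainab's share (93,000) is divided into 2 shares of 46,500: Anna and Zane each take 46,500.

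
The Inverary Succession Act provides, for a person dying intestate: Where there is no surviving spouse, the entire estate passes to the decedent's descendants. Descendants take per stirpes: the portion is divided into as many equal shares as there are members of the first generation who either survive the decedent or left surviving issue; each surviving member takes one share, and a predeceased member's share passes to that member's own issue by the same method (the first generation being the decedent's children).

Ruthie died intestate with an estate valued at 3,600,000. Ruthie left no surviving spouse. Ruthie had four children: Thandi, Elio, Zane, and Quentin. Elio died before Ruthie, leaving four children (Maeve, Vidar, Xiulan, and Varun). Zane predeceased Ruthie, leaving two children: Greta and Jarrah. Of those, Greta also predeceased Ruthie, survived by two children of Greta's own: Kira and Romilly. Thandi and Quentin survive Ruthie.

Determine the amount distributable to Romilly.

Romilly receives 225,000.

The entire 3,600,000 passes to the descendants.
That amount (3,600,000) is divided into 4 shares of 900,000: Thandi and Quentin each take 900,000; Elio's 900,000 share passes to Elio's issue; Zane's 900,000 share passes to Zane's issue.
Elio's share (900,000) is divided into 4 shares of 225,000: Maeve, Vidar, Xiulan, and Varun each take 225,000.
Zane's share (900,000) is divided into 2 shares of 450,000: Jarrah takes 450,000; Greta's 450,000 share passes to Greta's issue.
Greta's share (450,000) is divided into 2 shares of 225,000: Kira and Romilly each take 225,000.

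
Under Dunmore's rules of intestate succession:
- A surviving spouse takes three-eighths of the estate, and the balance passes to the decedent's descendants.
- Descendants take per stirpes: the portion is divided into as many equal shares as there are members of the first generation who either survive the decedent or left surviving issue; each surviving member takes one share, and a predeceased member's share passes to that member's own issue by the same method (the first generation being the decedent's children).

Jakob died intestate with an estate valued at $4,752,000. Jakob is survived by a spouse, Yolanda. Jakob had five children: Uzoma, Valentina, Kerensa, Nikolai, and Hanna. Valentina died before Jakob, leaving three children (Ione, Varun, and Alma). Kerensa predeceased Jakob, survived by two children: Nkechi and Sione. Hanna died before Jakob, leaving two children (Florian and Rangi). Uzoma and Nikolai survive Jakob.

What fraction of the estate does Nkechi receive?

Nkechi receives 1/16 of the estate.

Yolanda takes three-eighths of $4,752,000 = $1,782,000. The remaining $2,970,000 passes to the descendants.
The descendants' portion ($2,970,000) is divided into 5 shares of $594,000: Uzoma and Nikolai each take $594,000; Valentina's $594,000 share passes to Valentina's issue; Kerensa's $594,000 share passes to Kerensa's issue; Hanna's $594,000 share passes to Hanna's issue.
Valentina's share ($594,000) is divided into 3 shares of $198,000: Ione, Varun, and Alma each take $198,000.
Kerensa's share ($594,000) is divided into 2 shares of $297,000: Nkechi and Sione each take $297,000.
Hanna's share ($594,000) is divided into 2 shares of $297,000: Florian and Rangi each take $297,000.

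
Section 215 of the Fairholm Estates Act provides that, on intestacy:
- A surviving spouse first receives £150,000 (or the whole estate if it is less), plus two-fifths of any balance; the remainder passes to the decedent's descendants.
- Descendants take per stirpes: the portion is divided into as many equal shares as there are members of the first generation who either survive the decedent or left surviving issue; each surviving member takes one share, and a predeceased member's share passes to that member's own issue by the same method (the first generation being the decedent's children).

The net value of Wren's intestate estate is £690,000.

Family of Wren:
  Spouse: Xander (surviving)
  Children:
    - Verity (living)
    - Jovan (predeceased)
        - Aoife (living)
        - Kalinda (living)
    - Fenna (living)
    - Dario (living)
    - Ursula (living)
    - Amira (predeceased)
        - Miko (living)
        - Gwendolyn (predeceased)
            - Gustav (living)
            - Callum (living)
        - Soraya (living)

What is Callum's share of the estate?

Xander first takes £150,000, leaving a balance of £540,000. Xander then takes two-fifths of the balance (£216,000), for a total of £366,000. The remaining £324,000 passes to the descendants.
The descendants' portion (£324,000) is divided into 6 shares of £54,000: Verity, Fenna, Dario, and Ursula each take £54,000; Jovan's £54,000 share passes to Jovan's issue; Amira's £54,000 share passes to Amira's issue.
Jovan's share (£54,000) is divided into 2 shares of £27,000: Aoife and Kalinda each take £27,000.
Amira's share (£54,000) is divided into 3 shares of £18,000: Miko and Soraya each take £18,000; Gwendolyn's £18,000 share passes to Gwendolyn's issue.
Gwendolyn's share (£18,000) is divided into 2 shares of £9,000: Gustav and Callum each take £9,000.

Callum receives £9,000.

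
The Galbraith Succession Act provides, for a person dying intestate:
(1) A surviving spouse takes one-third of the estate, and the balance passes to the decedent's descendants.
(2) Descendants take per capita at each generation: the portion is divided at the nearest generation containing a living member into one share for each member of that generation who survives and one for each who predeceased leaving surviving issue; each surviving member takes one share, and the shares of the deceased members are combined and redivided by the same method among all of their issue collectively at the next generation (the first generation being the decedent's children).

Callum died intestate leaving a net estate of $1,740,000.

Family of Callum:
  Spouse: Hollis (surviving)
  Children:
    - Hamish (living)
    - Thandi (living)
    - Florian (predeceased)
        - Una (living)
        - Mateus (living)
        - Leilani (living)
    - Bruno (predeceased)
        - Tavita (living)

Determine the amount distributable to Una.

Hollis takes one-third of $1,740,000 = $580,000. The remaining $1,160,000 passes to the descendants.
The descendants' portion ($1,160,000) is divided at the children's generation into 4 shares of $290,000. Hamish and Thandi each take $290,000. The 2 shares of the deceased (Florian and Bruno) are combined into a pool of $580,000.
That pool ($580,000) is divided at the grandchildren's generation equally among Una, Mateus, Leilani, and Tavita: $145,000 each.

Una receives $145,000.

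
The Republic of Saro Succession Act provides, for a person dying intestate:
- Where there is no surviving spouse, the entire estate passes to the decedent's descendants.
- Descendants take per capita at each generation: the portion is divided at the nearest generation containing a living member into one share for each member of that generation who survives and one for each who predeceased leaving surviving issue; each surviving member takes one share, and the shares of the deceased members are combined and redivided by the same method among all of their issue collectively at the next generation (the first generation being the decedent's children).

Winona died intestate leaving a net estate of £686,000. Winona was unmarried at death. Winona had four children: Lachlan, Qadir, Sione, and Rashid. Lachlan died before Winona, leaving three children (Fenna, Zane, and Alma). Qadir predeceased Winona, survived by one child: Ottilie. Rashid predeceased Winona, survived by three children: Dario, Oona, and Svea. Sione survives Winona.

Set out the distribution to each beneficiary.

Fenna: £73,500; Zane: £73,500; Alma: £73,500; Ottilie: £73,500; Sione: £171,500; Dario: £73,500; Oona: £73,500; Svea: £73,500

The entire £686,000 passes to the descendants.
That amount (£686,000) is divided at the children's generation into 4 shares of £171,500. Sione takes £171,500. The 3 shares of the deceased (Lachlan, Qadir, and Rashid) are combined into a pool of £514,500.
That pool (£514,500) is divided at the grandchildren's generation equally among Fenna, Zane, Alma, Ottilie, Dario, Oona, and Svea: £73,500 each.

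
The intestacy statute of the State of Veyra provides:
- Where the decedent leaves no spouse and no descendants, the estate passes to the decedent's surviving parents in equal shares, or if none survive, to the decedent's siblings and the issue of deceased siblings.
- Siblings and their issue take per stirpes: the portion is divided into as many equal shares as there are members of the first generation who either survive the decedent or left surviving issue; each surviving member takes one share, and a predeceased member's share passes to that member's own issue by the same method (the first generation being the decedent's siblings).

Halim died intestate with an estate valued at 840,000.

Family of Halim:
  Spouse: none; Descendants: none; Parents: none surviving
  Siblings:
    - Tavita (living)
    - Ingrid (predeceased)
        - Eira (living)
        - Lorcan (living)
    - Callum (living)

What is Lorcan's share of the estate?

Lorcan receives 140,000.

The entire 840,000 passes to the siblings and their issue.
That amount (840,000) is divided into 3 shares of 280,000: Tavita and Callum each take 280,000; Ingrid's 280,000 share passes to Ingrid's issue.
Ingrid's share (280,000) is divided into 2 shares of 140,000: Eira and Lorcan each take 140,000.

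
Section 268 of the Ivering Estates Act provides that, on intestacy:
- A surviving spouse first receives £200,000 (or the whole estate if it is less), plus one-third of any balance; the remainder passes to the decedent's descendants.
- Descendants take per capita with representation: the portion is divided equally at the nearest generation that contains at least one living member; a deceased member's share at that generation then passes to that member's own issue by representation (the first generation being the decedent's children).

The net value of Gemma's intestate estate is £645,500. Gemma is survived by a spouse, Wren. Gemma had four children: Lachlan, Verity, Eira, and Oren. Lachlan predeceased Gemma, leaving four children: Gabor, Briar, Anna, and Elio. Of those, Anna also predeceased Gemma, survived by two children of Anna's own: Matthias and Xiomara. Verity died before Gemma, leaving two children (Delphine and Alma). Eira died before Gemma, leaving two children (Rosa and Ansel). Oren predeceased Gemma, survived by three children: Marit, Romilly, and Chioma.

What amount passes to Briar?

Briar receives £27,000.

Wren first takes £200,000, leaving a balance of £445,500. Wren then takes one-third of the balance (£148,500), for a total of £348,500. The remaining £297,000 passes to the descendants.
No child survives, so the initial division is made at the grandchildren's generation.
The descendants' portion (£297,000) is divided into 11 shares of £27,000: Gabor, Briar, Elio, Delphine, Alma, Rosa, Ansel, Marit, Romilly, and Chioma each take £27,000; Anna's £27,000 share passes to Anna's issue.
Anna's share (£27,000) is divided into 2 shares of £13,500: Matthias and Xiomara each take £13,500.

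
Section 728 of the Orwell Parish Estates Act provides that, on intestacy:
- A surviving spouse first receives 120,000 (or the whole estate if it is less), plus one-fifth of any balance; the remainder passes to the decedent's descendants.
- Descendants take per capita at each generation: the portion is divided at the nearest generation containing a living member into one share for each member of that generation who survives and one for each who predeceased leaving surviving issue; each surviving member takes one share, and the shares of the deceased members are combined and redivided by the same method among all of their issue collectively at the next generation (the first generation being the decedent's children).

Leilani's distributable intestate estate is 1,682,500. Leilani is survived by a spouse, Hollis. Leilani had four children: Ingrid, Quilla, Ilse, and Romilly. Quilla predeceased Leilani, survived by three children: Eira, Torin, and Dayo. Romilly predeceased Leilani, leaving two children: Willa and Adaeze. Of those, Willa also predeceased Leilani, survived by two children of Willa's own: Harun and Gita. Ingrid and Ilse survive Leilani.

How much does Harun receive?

Harun receives 62,500.

Hollis first takes 120,000, leaving a balance of 1,562,500. Hollis then takes one-fifth of the balance (312,500), for a total of 432,500. The remaining 1,250,000 passes to the descendants.
The descendants' portion (1,250,000) is divided at the children's generation into 4 shares of 312,500. Ingrid and Ilse each take 312,500. The 2 shares of the deceased (Quilla and Romilly) are combined into a pool of 625,000.
That pool (625,000) is divided at the grandchildren's generation into 5 shares of 125,000. Eira, Torin, Dayo, and Adaeze each take 125,000. The remaining share for the deceased Willa (125,000) is carried to the next generation.
That pool (125,000) is divided at the great-grandchildren's generation equally among Harun and Gita: 62,500 each.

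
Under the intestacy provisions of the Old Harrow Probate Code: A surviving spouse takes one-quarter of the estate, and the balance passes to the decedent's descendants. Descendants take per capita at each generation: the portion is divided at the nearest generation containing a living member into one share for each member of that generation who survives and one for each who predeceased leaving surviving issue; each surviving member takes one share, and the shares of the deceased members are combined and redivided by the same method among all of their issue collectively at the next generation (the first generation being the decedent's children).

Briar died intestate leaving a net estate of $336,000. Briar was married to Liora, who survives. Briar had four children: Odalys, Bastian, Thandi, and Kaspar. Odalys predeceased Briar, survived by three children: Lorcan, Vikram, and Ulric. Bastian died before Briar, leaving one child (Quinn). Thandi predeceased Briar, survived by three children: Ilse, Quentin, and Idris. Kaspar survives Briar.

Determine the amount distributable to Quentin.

Quentin receives $27,000.

Liora takes one-quarter of $336,000 = $84,000. The remaining $252,000 passes to the descendants.
The descendants' portion ($252,000) is divided at the children's generation into 4 shares of $63,000. Kaspar takes $63,000. The 3 shares of the deceased (Odalys, Bastian, and Thandi) are combined into a pool of $189,000.
That pool ($189,000) is divided at the grandchildren's generation equally among Lorcan, Vikram, Ulric, Quinn, Ilse, Quentin, and Idris: $27,000 each.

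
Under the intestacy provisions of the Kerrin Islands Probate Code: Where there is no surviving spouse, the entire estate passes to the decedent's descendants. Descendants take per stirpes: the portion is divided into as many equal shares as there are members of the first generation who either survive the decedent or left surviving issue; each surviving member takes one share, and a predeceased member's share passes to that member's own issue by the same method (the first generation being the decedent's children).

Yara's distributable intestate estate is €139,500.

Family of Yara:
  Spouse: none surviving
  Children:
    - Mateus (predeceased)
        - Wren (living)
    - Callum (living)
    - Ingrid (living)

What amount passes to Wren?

Wren receives €46,500.

The entire €139,500 passes to the descendants.
That amount (€139,500) is divided into 3 shares of €46,500: Callum and Ingrid each take €46,500; Mateus's €46,500 share passes to Mateus's issue.
Mateus's share (€46,500) passes entirely to Wren.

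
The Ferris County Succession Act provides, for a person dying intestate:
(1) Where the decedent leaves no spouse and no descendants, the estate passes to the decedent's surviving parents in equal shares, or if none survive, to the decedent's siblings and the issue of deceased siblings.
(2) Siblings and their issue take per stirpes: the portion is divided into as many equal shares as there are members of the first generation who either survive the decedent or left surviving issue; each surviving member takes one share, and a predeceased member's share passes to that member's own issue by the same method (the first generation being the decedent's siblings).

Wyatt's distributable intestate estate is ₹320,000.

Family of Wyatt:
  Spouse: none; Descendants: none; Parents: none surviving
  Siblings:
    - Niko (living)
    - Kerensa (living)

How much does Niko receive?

The entire ₹320,000 passes to the siblings and their issue.
That amount (₹320,000) is divided into 2 shares of ₹160,000: Niko and Kerensa each take ₹160,000.

Niko receives ₹160,000.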